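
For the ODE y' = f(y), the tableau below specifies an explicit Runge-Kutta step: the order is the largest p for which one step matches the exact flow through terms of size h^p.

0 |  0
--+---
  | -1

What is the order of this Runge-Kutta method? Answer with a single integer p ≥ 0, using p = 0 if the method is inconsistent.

b = (-1)
c = (0)
Σ b_i: (-1)·1 = -1 ≠ 1 ⇒ order 0.

0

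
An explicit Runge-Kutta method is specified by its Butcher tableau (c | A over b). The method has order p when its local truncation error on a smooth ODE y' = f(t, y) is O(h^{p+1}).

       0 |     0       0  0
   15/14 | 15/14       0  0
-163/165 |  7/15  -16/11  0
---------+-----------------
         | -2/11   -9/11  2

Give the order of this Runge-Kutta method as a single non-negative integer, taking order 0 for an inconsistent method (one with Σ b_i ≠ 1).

b = (-2/11, -9/11, 2)
c = (0, 15/14, -163/165)
Ac = (0, 0, -120/77)
Σ b_i: (-2/11)·1 + (-9/11)·1 + 2·1 = 1 ✓
b·c: (-9/11)·15/14 + 2·(-163/165) = -599/210 ≠ 1/2 ⇒ order 1.

1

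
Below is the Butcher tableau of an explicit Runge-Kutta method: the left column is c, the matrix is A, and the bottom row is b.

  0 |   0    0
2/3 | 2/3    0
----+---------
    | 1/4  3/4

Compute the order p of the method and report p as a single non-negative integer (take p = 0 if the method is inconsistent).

2

b = (1/4, 3/4)
c = (0, 2/3)
Σ b_i: 1/4·1 + 3/4·1 = 1 ✓
b·c: 3/4·2/3 = 1/2 ✓; 2 stages ⇒ order 2.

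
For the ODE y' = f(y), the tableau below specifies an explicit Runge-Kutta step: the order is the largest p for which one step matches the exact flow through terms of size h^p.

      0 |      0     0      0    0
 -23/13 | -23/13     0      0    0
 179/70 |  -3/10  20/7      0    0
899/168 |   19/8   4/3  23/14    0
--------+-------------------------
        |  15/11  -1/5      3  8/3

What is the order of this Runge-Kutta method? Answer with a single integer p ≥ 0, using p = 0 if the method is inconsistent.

0

b = (15/11, -1/5, 3, 8/3)
c = (0, -23/13, 179/70, 899/168)
Ac = (0, 0, -460/91, 70403/38220)
Σ b_i: 15/11·1 + (-1/5)·1 + 3·1 + 8/3·1 = 1127/165 ≠ 1 ⇒ order 0.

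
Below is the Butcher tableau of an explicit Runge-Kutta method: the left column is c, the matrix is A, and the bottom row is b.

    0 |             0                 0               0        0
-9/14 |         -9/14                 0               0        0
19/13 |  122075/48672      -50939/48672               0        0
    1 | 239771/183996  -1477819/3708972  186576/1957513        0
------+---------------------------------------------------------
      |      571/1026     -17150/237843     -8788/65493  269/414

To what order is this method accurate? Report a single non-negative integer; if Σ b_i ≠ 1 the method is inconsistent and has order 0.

b = (571/1026, -17150/237843, -8788/65493, 269/414)
c = (0, -9/14, 19/13, 1)
Ac = (0, 0, 7277/10816, 851/2152)
Σ b_i: 571/1026·1 + (-17150/237843)·1 + (-8788/65493)·1 + 269/414·1 = 1 ✓
b·c: (-17150/237843)·(-9/14) + (-8788/65493)·19/13 + 269/414·1 = 1/2 ✓
b·c²: (-17150/237843)·81/196 + (-8788/65493)·361/169 + 269/414·1 = 1/3 ✓
b·Ac: (-8788/65493)·7277/10816 + 269/414·851/2152 = 1/6 ✓
b·c³: (-17150/237843)·(-729/2744) + (-8788/65493)·6859/2197 + 269/414·1 = 1/4 ✓
b·(c∘Ac): (-8788/65493)·138263/140608 + 269/414·851/2152 = 1/8 ✓
b·Ac²: (-8788/65493)·(-65493/151424) + 269/414·1173/30128 = 1/12 ✓
b·A²c: 269/414·69/1076 = 1/24 ✓; 4 stages ⇒ order 4.

4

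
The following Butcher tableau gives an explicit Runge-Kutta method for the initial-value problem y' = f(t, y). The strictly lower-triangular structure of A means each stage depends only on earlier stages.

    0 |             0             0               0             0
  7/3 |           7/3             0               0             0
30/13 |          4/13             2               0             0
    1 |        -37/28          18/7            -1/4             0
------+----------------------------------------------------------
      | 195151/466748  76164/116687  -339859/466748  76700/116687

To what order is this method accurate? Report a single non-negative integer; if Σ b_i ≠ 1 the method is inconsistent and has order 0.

b = (195151/466748, 76164/116687, -339859/466748, 76700/116687)
c = (0, 7/3, 30/13, 1)
Ac = (0, 0, 14/3, 141/26)
Σ b_i: 195151/466748·1 + 76164/116687·1 + (-339859/466748)·1 + 76700/116687·1 = 1 ✓
b·c: 76164/116687·7/3 + (-339859/466748)·30/13 + 76700/116687·1 = 1/2 ✓
b·c²: 76164/116687·49/9 + (-339859/466748)·900/169 + 76700/116687·1 = 1/3 ✓
b·Ac: (-339859/466748)·14/3 + 76700/116687·141/26 = 1/6 ✓
b·c³: 76164/116687·343/27 + (-339859/466748)·27000/2197 + 76700/116687·1 = 10742/13652379 ≠ 1/4 ⇒ order 3.
b·(c∘Ac): (-339859/466748)·140/13 + 76700/116687·141/26 = -499055/116687 ≠ 1/8
b·Ac²: (-339859/466748)·98/9 + 76700/116687·2141/169 = 10884017/27304758 ≠ 1/12
b·A²c: 76700/116687·(-7/6) = -268450/350061 ≠ 1/24

3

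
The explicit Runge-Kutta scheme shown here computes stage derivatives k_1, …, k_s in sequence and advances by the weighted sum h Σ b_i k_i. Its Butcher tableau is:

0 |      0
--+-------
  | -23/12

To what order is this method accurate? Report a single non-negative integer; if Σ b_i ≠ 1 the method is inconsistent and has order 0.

0

b = (-23/12)
c = (0)
Σ b_i: (-23/12)·1 = -23/12 ≠ 1 ⇒ order 0.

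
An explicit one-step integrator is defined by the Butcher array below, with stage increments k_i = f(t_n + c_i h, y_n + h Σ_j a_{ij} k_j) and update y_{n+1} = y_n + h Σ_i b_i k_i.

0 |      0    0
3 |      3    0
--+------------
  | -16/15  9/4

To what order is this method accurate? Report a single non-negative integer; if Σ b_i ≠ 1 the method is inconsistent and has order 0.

0

b = (-16/15, 9/4)
c = (0, 3)
Σ b_i: (-16/15)·1 + 9/4·1 = 71/60 ≠ 1 ⇒ order 0.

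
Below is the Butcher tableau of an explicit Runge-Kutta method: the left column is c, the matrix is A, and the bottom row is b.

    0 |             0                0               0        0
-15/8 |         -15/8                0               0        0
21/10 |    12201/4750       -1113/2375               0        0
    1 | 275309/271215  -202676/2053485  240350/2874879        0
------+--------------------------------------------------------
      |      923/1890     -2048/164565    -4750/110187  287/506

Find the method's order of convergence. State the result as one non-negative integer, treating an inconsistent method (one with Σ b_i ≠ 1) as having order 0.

b = (923/1890, -2048/164565, -4750/110187, 287/506)
c = (0, -15/8, 21/10, 1)
Ac = (0, 0, 3339/3800, 207/574)
Σ b_i: 923/1890·1 + (-2048/164565)·1 + (-4750/110187)·1 + 287/506·1 = 1 ✓
b·c: (-2048/164565)·(-15/8) + (-4750/110187)·21/10 + 287/506·1 = 1/2 ✓
b·c²: (-2048/164565)·225/64 + (-4750/110187)·441/100 + 287/506·1 = 1/3 ✓
b·Ac: (-4750/110187)·3339/3800 + 287/506·207/574 = 1/6 ✓
b·c³: (-2048/164565)·(-3375/512) + (-4750/110187)·9261/1000 + 287/506·1 = 1/4 ✓
b·(c∘Ac): (-4750/110187)·70119/38000 + 287/506·207/574 = 1/8 ✓
b·Ac²: (-4750/110187)·(-10017/6080) + 287/506·299/13776 = 1/12 ✓
b·A²c: 287/506·253/3444 = 1/24 ✓; 4 stages ⇒ order 4.

4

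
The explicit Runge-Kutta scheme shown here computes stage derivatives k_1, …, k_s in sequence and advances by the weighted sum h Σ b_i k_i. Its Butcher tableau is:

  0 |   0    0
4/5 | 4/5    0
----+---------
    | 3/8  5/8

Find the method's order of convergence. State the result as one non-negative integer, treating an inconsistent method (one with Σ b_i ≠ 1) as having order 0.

2

b = (3/8, 5/8)
c = (0, 4/5)
Σ b_i: 3/8·1 + 5/8·1 = 1 ✓
b·c: 5/8·4/5 = 1/2 ✓; 2 stages ⇒ order 2.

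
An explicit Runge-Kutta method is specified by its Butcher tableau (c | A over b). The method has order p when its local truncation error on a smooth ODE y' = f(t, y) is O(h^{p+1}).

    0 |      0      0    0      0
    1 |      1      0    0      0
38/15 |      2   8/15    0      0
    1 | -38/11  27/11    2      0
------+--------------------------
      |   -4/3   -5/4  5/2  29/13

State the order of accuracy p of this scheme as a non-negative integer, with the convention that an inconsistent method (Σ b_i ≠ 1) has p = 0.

0

b = (-4/3, -5/4, 5/2, 29/13)
c = (0, 1, 38/15, 1)
Ac = (0, 0, 8/15, 1241/165)
Σ b_i: (-4/3)·1 + (-5/4)·1 + 5/2·1 + 29/13·1 = 335/156 ≠ 1 ⇒ order 0.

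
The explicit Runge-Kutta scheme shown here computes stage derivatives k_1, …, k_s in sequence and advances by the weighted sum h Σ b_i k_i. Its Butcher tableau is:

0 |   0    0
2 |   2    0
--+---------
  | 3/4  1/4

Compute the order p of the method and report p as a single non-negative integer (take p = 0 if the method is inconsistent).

2

b = (3/4, 1/4)
c = (0, 2)
Σ b_i: 3/4·1 + 1/4·1 = 1 ✓
b·c: 1/4·2 = 1/2 ✓; 2 stages ⇒ order 2.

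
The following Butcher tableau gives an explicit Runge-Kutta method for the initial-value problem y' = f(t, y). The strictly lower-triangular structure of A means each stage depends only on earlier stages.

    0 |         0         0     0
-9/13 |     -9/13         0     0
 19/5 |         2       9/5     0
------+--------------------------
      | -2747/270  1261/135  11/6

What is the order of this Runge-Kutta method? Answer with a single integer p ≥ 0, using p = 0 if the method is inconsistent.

b = (-2747/270, 1261/135, 11/6)
c = (0, -9/13, 19/5)
Ac = (0, 0, -81/65)
Σ b_i: (-2747/270)·1 + 1261/135·1 + 11/6·1 = 1 ✓
b·c: 1261/135·(-9/13) + 11/6·19/5 = 1/2 ✓
b·c²: 1261/135·81/169 + 11/6·361/25 = 60353/1950 ≠ 1/3 ⇒ order 2.
b·Ac: 11/6·(-81/65) = -297/130 ≠ 1/6

2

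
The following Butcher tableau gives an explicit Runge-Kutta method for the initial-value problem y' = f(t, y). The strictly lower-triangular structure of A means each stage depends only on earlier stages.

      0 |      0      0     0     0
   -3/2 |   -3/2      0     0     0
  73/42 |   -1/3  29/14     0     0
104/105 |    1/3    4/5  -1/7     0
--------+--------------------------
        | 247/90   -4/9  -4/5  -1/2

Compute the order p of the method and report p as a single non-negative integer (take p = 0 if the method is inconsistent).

1

b = (247/90, -4/9, -4/5, -1/2)
c = (0, -3/2, 73/42, 104/105)
Ac = (0, 0, -87/28, -2129/1470)
Σ b_i: 247/90·1 + (-4/9)·1 + (-4/5)·1 + (-1/2)·1 = 1 ✓
b·c: (-4/9)·(-3/2) + (-4/5)·73/42 + (-1/2)·104/105 = -128/105 ≠ 1/2 ⇒ order 1.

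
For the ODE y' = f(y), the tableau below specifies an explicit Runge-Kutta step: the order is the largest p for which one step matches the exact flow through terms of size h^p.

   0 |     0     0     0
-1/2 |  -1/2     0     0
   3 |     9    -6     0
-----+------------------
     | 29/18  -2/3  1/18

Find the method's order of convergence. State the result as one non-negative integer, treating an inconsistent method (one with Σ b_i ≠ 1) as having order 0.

b = (29/18, -2/3, 1/18)
c = (0, -1/2, 3)
Ac = (0, 0, 3)
Σ b_i: 29/18·1 + (-2/3)·1 + 1/18·1 = 1 ✓
b·c: (-2/3)·(-1/2) + 1/18·3 = 1/2 ✓
b·c²: (-2/3)·1/4 + 1/18·9 = 1/3 ✓
b·Ac: 1/18·3 = 1/6 ✓; 3 stages ⇒ order 3.

3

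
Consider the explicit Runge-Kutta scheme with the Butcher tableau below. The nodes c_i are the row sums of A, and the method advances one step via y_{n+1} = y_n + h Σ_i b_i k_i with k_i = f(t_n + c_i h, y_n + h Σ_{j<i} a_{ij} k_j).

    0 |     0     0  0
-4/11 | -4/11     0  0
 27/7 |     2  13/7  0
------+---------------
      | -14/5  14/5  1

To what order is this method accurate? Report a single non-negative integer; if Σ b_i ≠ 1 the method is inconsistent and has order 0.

1

b = (-14/5, 14/5, 1)
c = (0, -4/11, 27/7)
Ac = (0, 0, -52/77)
Σ b_i: (-14/5)·1 + 14/5·1 + 1·1 = 1 ✓
b·c: 14/5·(-4/11) + 1·27/7 = 1093/385 ≠ 1/2 ⇒ order 1.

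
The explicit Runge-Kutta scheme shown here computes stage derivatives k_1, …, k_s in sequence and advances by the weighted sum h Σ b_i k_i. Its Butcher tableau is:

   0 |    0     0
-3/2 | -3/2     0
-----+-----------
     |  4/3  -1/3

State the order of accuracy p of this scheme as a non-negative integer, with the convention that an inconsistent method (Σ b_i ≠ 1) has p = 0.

b = (4/3, -1/3)
c = (0, -3/2)
Σ b_i: 4/3·1 + (-1/3)·1 = 1 ✓
b·c: (-1/3)·(-3/2) = 1/2 ✓; 2 stages ⇒ order 2.

2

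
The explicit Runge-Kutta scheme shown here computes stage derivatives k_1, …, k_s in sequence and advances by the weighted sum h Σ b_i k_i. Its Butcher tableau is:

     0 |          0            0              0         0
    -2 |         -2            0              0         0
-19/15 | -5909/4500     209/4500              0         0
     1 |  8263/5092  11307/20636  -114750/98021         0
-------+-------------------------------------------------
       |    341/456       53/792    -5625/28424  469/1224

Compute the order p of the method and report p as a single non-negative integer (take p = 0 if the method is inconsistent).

4

b = (341/456, 53/792, -5625/28424, 469/1224)
c = (0, -2, -19/15, 1)
Ac = (0, 0, -209/2250, 363/938)
Σ b_i: 341/456·1 + 53/792·1 + (-5625/28424)·1 + 469/1224·1 = 1 ✓
b·c: 53/792·(-2) + (-5625/28424)·(-19/15) + 469/1224·1 = 1/2 ✓
b·c²: 53/792·4 + (-5625/28424)·361/225 + 469/1224·1 = 1/3 ✓
b·Ac: (-5625/28424)·(-209/2250) + 469/1224·363/938 = 1/6 ✓
b·c³: 53/792·(-8) + (-5625/28424)·(-6859/3375) + 469/1224·1 = 1/4 ✓
b·(c∘Ac): (-5625/28424)·3971/33750 + 469/1224·363/938 = 1/8 ✓
b·Ac²: (-5625/28424)·209/1125 + 469/1224·21/67 = 1/12 ✓
b·A²c: 469/1224·51/469 = 1/24 ✓; 4 stages ⇒ order 4.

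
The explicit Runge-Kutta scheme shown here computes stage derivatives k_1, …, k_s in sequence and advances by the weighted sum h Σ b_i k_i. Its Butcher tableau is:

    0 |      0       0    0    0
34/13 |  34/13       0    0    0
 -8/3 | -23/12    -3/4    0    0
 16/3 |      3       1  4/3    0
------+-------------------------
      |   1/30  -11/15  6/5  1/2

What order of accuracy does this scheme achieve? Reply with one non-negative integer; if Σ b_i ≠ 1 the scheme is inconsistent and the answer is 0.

1

b = (1/30, -11/15, 6/5, 1/2)
c = (0, 34/13, -8/3, 16/3)
Ac = (0, 0, -51/26, -110/117)
Σ b_i: 1/30·1 + (-11/15)·1 + 6/5·1 + 1/2·1 = 1 ✓
b·c: (-11/15)·34/13 + 6/5·(-8/3) + 1/2·16/3 = -478/195 ≠ 1/2 ⇒ order 1.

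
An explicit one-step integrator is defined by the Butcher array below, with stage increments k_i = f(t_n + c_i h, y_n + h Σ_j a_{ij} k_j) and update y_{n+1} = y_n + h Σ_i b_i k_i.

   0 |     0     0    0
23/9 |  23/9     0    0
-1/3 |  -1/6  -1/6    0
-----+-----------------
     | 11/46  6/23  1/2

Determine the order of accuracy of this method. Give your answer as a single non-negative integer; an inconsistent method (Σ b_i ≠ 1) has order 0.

b = (11/46, 6/23, 1/2)
c = (0, 23/9, -1/3)
Ac = (0, 0, -23/54)
Σ b_i: 11/46·1 + 6/23·1 + 1/2·1 = 1 ✓
b·c: 6/23·23/9 + 1/2·(-1/3) = 1/2 ✓
b·c²: 6/23·529/81 + 1/2·1/9 = 95/54 ≠ 1/3 ⇒ order 2.
b·Ac: 1/2·(-23/54) = -23/108 ≠ 1/6

2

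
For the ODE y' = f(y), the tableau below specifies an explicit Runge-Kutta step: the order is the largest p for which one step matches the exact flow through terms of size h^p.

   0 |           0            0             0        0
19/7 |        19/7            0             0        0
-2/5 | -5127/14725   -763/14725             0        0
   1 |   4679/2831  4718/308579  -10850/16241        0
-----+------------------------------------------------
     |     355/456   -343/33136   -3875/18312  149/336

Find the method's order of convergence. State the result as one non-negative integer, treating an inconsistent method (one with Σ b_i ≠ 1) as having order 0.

b = (355/456, -343/33136, -3875/18312, 149/336)
c = (0, 19/7, -2/5, 1)
Ac = (0, 0, -109/775, 46/149)
Σ b_i: 355/456·1 + (-343/33136)·1 + (-3875/18312)·1 + 149/336·1 = 1 ✓
b·c: (-343/33136)·19/7 + (-3875/18312)·(-2/5) + 149/336·1 = 1/2 ✓
b·c²: (-343/33136)·361/49 + (-3875/18312)·4/25 + 149/336·1 = 1/3 ✓
b·Ac: (-3875/18312)·(-109/775) + 149/336·46/149 = 1/6 ✓
b·c³: (-343/33136)·6859/343 + (-3875/18312)·(-8/125) + 149/336·1 = 1/4 ✓
b·(c∘Ac): (-3875/18312)·218/3875 + 149/336·46/149 = 1/8 ✓
b·Ac²: (-3875/18312)·(-2071/5425) + 149/336·6/1043 = 1/12 ✓
b·A²c: 149/336·14/149 = 1/24 ✓; 4 stages ⇒ order 4.

4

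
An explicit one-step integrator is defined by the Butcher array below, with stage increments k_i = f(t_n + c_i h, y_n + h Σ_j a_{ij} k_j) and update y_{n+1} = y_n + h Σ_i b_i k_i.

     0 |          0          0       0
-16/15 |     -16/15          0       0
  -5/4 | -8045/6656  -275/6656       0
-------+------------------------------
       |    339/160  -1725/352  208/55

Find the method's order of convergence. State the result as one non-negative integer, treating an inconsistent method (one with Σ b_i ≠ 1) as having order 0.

b = (339/160, -1725/352, 208/55)
c = (0, -16/15, -5/4)
Ac = (0, 0, 55/1248)
Σ b_i: 339/160·1 + (-1725/352)·1 + 208/55·1 = 1 ✓
b·c: (-1725/352)·(-16/15) + 208/55·(-5/4) = 1/2 ✓
b·c²: (-1725/352)·256/225 + 208/55·25/16 = 1/3 ✓
b·Ac: 208/55·55/1248 = 1/6 ✓; 3 stages ⇒ order 3.

3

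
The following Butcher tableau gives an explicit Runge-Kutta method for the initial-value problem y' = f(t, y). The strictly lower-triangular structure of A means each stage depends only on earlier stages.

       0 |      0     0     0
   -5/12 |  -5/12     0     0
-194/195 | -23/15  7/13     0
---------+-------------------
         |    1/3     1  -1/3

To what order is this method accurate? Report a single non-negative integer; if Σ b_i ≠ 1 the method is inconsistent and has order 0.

1

b = (1/3, 1, -1/3)
c = (0, -5/12, -194/195)
Ac = (0, 0, -35/156)
Σ b_i: 1/3·1 + 1·1 + (-1/3)·1 = 1 ✓
b·c: 1·(-5/12) + (-1/3)·(-194/195) = -199/2340 ≠ 1/2 ⇒ order 1.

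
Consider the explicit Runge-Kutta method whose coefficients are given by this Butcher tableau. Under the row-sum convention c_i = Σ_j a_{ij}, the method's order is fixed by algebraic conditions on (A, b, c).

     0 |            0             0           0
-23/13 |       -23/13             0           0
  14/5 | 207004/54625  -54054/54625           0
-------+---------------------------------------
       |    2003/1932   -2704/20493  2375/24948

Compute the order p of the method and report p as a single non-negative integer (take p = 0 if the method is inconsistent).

b = (2003/1932, -2704/20493, 2375/24948)
c = (0, -23/13, 14/5)
Ac = (0, 0, 4158/2375)
Σ b_i: 2003/1932·1 + (-2704/20493)·1 + 2375/24948·1 = 1 ✓
b·c: (-2704/20493)·(-23/13) + 2375/24948·14/5 = 1/2 ✓
b·c²: (-2704/20493)·529/169 + 2375/24948·196/25 = 1/3 ✓
b·Ac: 2375/24948·4158/2375 = 1/6 ✓; 3 stages ⇒ order 3.

3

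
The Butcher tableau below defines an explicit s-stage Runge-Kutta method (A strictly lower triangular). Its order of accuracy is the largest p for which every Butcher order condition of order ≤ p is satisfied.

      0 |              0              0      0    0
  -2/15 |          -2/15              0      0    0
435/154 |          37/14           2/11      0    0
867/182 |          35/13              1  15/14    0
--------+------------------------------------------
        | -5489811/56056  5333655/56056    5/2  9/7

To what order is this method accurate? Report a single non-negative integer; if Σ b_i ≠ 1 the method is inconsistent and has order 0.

b = (-5489811/56056, 5333655/56056, 5/2, 9/7)
c = (0, -2/15, 435/154, 867/182)
Ac = (0, 0, -4/165, 93563/32340)
Σ b_i: (-5489811/56056)·1 + 5333655/56056·1 + 5/2·1 + 9/7·1 = 1 ✓
b·c: 5333655/56056·(-2/15) + 5/2·435/154 + 9/7·867/182 = 1/2 ✓
b·c²: 5333655/56056·4/225 + 5/2·189225/23716 + 9/7·751689/33124 = 42770398063/841680840 ≠ 1/3 ⇒ order 2.
b·Ac: 5/2·(-4/165) + 9/7·93563/32340 = 828347/226380 ≠ 1/6

2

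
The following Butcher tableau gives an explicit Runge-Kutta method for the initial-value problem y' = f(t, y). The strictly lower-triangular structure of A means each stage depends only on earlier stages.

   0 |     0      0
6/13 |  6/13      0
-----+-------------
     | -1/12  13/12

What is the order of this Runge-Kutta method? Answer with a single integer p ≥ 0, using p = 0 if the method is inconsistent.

2

b = (-1/12, 13/12)
c = (0, 6/13)
Σ b_i: (-1/12)·1 + 13/12·1 = 1 ✓
b·c: 13/12·6/13 = 1/2 ✓; 2 stages ⇒ order 2.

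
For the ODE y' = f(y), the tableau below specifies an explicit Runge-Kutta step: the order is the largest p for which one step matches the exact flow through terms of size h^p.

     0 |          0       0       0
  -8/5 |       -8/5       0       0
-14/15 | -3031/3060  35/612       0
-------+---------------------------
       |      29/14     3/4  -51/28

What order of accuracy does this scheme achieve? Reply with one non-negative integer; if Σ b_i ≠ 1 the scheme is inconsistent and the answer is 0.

3

b = (29/14, 3/4, -51/28)
c = (0, -8/5, -14/15)
Ac = (0, 0, -14/153)
Σ b_i: 29/14·1 + 3/4·1 + (-51/28)·1 = 1 ✓
b·c: 3/4·(-8/5) + (-51/28)·(-14/15) = 1/2 ✓
b·c²: 3/4·64/25 + (-51/28)·196/225 = 1/3 ✓
b·Ac: (-51/28)·(-14/153) = 1/6 ✓; 3 stages ⇒ order 3.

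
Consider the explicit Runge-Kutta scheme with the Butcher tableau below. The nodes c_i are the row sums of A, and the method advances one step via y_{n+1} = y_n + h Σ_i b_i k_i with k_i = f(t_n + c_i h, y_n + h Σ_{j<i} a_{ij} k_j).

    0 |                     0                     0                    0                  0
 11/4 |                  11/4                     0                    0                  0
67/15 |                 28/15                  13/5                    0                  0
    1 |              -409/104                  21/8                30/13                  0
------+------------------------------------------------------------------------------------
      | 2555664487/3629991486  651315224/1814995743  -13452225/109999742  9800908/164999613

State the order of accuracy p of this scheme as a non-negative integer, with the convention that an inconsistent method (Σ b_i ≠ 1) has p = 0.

b = (2555664487/3629991486, 651315224/1814995743, -13452225/109999742, 9800908/164999613)
c = (0, 11/4, 67/15, 1)
Ac = (0, 0, 143/20, 7291/416)
Σ b_i: 2555664487/3629991486·1 + 651315224/1814995743·1 + (-13452225/109999742)·1 + 9800908/164999613·1 = 1 ✓
b·c: 651315224/1814995743·11/4 + (-13452225/109999742)·67/15 + 9800908/164999613·1 = 1/2 ✓
b·c²: 651315224/1814995743·121/16 + (-13452225/109999742)·4489/225 + 9800908/164999613·1 = 1/3 ✓
b·Ac: (-13452225/109999742)·143/20 + 9800908/164999613·7291/416 = 1/6 ✓
b·c³: 651315224/1814995743·1331/64 + (-13452225/109999742)·300763/3375 + 9800908/164999613·1 = -66839765471/19799953560 ≠ 1/4 ⇒ order 3.
b·(c∘Ac): (-13452225/109999742)·9581/300 + 9800908/164999613·7291/416 = -472653790/164999613 ≠ 1/8
b·Ac²: (-13452225/109999742)·1573/80 + 9800908/164999613·1644679/24960 = 29886075979/19799953560 ≠ 1/12
b·A²c: 9800908/164999613·33/2 = 53904994/54999871 ≠ 1/24

3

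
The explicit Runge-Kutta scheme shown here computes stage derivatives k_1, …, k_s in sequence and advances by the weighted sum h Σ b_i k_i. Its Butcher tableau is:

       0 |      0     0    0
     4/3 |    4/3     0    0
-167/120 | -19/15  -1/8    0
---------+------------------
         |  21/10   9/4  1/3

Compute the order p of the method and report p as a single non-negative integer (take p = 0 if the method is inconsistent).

0

b = (21/10, 9/4, 1/3)
c = (0, 4/3, -167/120)
Ac = (0, 0, -1/6)
Σ b_i: 21/10·1 + 9/4·1 + 1/3·1 = 281/60 ≠ 1 ⇒ order 0.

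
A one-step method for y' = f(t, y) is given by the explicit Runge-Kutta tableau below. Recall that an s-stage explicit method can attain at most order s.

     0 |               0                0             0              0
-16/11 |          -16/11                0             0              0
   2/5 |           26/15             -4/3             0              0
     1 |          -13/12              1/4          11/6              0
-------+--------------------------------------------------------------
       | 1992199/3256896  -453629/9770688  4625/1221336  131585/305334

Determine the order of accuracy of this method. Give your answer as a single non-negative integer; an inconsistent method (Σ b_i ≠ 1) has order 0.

b = (1992199/3256896, -453629/9770688, 4625/1221336, 131585/305334)
c = (0, -16/11, 2/5, 1)
Ac = (0, 0, 64/33, 61/165)
Σ b_i: 1992199/3256896·1 + (-453629/9770688)·1 + 4625/1221336·1 + 131585/305334·1 = 1 ✓
b·c: (-453629/9770688)·(-16/11) + 4625/1221336·2/5 + 131585/305334·1 = 1/2 ✓
b·c²: (-453629/9770688)·256/121 + 4625/1221336·4/25 + 131585/305334·1 = 1/3 ✓
b·Ac: 4625/1221336·64/33 + 131585/305334·61/165 = 1/6 ✓
b·c³: (-453629/9770688)·(-4096/1331) + 4625/1221336·8/125 + 131585/305334·1 = 642707/1119558 ≠ 1/4 ⇒ order 3.
b·(c∘Ac): 4625/1221336·128/165 + 131585/305334·61/165 = 544979/3358674 ≠ 1/8
b·Ac²: 4625/1221336·(-1024/363) + 131585/305334·7462/9075 = 2885719/8396685 ≠ 1/12
b·A²c: 131585/305334·32/9 = 2105360/1374003 ≠ 1/24

3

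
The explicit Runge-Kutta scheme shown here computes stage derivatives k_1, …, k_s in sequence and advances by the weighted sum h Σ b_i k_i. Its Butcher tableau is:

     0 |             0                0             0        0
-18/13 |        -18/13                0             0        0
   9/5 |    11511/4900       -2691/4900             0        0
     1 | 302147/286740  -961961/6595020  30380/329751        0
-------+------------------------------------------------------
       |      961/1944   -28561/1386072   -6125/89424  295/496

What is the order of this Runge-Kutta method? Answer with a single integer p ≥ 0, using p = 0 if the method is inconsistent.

b = (961/1944, -28561/1386072, -6125/89424, 295/496)
c = (0, -18/13, 9/5, 1)
Ac = (0, 0, 1863/2450, 217/590)
Σ b_i: 961/1944·1 + (-28561/1386072)·1 + (-6125/89424)·1 + 295/496·1 = 1 ✓
b·c: (-28561/1386072)·(-18/13) + (-6125/89424)·9/5 + 295/496·1 = 1/2 ✓
b·c²: (-28561/1386072)·324/169 + (-6125/89424)·81/25 + 295/496·1 = 1/3 ✓
b·Ac: (-6125/89424)·1863/2450 + 295/496·217/590 = 1/6 ✓
b·c³: (-28561/1386072)·(-5832/2197) + (-6125/89424)·729/125 + 295/496·1 = 1/4 ✓
b·(c∘Ac): (-6125/89424)·16767/12250 + 295/496·217/590 = 1/8 ✓
b·Ac²: (-6125/89424)·(-16767/15925) + 295/496·217/11505 = 1/12 ✓
b·A²c: 295/496·62/885 = 1/24 ✓; 4 stages ⇒ order 4.

4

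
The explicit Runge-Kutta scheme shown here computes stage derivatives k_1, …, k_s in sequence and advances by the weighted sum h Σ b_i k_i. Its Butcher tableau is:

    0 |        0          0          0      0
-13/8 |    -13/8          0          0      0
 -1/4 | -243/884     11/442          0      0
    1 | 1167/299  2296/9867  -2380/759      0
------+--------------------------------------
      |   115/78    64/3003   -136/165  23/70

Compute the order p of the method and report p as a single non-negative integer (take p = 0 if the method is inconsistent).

4

b = (115/78, 64/3003, -136/165, 23/70)
c = (0, -13/8, -1/4, 1)
Ac = (0, 0, -11/272, 28/69)
Σ b_i: 115/78·1 + 64/3003·1 + (-136/165)·1 + 23/70·1 = 1 ✓
b·c: 64/3003·(-13/8) + (-136/165)·(-1/4) + 23/70·1 = 1/2 ✓
b·c²: 64/3003·169/64 + (-136/165)·1/16 + 23/70·1 = 1/3 ✓
b·Ac: (-136/165)·(-11/272) + 23/70·28/69 = 1/6 ✓
b·c³: 64/3003·(-2197/512) + (-136/165)·(-1/64) + 23/70·1 = 1/4 ✓
b·(c∘Ac): (-136/165)·11/1088 + 23/70·28/69 = 1/8 ✓
b·Ac²: (-136/165)·143/2176 + 23/70·77/184 = 1/12 ✓
b·A²c: 23/70·35/276 = 1/24 ✓; 4 stages ⇒ order 4.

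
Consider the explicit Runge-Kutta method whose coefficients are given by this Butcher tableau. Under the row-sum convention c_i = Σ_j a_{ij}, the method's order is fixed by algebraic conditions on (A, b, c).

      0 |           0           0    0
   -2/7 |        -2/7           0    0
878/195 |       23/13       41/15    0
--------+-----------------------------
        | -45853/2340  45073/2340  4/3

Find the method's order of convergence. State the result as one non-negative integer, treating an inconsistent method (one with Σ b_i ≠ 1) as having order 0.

b = (-45853/2340, 45073/2340, 4/3)
c = (0, -2/7, 878/195)
Ac = (0, 0, -82/105)
Σ b_i: (-45853/2340)·1 + 45073/2340·1 + 4/3·1 = 1 ✓
b·c: 45073/2340·(-2/7) + 4/3·878/195 = 1/2 ✓
b·c²: 45073/2340·4/49 + 4/3·770884/38025 = 22840357/798525 ≠ 1/3 ⇒ order 2.
b·Ac: 4/3·(-82/105) = -328/315 ≠ 1/6

2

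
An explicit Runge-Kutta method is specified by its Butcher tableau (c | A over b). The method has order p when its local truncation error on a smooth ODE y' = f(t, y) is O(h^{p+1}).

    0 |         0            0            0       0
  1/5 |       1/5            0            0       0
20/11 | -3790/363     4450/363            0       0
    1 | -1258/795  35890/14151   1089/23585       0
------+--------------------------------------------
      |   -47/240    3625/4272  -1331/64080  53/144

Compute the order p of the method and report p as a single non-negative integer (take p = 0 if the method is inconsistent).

4

b = (-47/240, 3625/4272, -1331/64080, 53/144)
c = (0, 1/5, 20/11, 1)
Ac = (0, 0, 890/363, 94/159)
Σ b_i: (-47/240)·1 + 3625/4272·1 + (-1331/64080)·1 + 53/144·1 = 1 ✓
b·c: 3625/4272·1/5 + (-1331/64080)·20/11 + 53/144·1 = 1/2 ✓
b·c²: 3625/4272·1/25 + (-1331/64080)·400/121 + 53/144·1 = 1/3 ✓
b·Ac: (-1331/64080)·890/363 + 53/144·94/159 = 1/6 ✓
b·c³: 3625/4272·1/125 + (-1331/64080)·8000/1331 + 53/144·1 = 1/4 ✓
b·(c∘Ac): (-1331/64080)·17800/3993 + 53/144·94/159 = 1/8 ✓
b·Ac²: (-1331/64080)·178/363 + 53/144·202/795 = 1/12 ✓
b·A²c: 53/144·6/53 = 1/24 ✓; 4 stages ⇒ order 4.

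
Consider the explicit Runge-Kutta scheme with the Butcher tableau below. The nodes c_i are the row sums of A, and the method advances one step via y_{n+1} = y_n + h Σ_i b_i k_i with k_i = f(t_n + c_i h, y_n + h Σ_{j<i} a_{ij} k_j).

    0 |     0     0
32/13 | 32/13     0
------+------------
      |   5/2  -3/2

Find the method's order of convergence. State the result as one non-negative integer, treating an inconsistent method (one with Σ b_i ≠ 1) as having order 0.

1

b = (5/2, -3/2)
c = (0, 32/13)
Σ b_i: 5/2·1 + (-3/2)·1 = 1 ✓
b·c: (-3/2)·32/13 = -48/13 ≠ 1/2 ⇒ order 1.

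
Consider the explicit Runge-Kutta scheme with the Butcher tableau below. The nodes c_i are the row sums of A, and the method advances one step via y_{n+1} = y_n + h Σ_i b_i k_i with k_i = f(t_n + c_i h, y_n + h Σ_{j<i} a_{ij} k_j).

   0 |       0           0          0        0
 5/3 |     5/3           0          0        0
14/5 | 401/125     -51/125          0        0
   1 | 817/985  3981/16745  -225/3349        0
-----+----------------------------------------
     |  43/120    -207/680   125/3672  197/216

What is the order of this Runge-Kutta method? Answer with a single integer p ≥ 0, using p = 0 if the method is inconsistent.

b = (43/120, -207/680, 125/3672, 197/216)
c = (0, 5/3, 14/5, 1)
Ac = (0, 0, -17/25, 41/197)
Σ b_i: 43/120·1 + (-207/680)·1 + 125/3672·1 + 197/216·1 = 1 ✓
b·c: (-207/680)·5/3 + 125/3672·14/5 + 197/216·1 = 1/2 ✓
b·c²: (-207/680)·25/9 + 125/3672·196/25 + 197/216·1 = 1/3 ✓
b·Ac: 125/3672·(-17/25) + 197/216·41/197 = 1/6 ✓
b·c³: (-207/680)·125/27 + 125/3672·2744/125 + 197/216·1 = 1/4 ✓
b·(c∘Ac): 125/3672·(-238/125) + 197/216·41/197 = 1/8 ✓
b·Ac²: 125/3672·(-17/15) + 197/216·79/591 = 1/12 ✓
b·A²c: 197/216·9/197 = 1/24 ✓; 4 stages ⇒ order 4.

4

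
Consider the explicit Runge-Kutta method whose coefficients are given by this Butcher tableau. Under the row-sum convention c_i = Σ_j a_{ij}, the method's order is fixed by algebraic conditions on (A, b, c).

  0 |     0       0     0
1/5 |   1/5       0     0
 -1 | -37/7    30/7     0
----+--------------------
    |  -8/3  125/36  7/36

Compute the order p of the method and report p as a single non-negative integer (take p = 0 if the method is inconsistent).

3

b = (-8/3, 125/36, 7/36)
c = (0, 1/5, -1)
Ac = (0, 0, 6/7)
Σ b_i: (-8/3)·1 + 125/36·1 + 7/36·1 = 1 ✓
b·c: 125/36·1/5 + 7/36·(-1) = 1/2 ✓
b·c²: 125/36·1/25 + 7/36·1 = 1/3 ✓
b·Ac: 7/36·6/7 = 1/6 ✓; 3 stages ⇒ order 3.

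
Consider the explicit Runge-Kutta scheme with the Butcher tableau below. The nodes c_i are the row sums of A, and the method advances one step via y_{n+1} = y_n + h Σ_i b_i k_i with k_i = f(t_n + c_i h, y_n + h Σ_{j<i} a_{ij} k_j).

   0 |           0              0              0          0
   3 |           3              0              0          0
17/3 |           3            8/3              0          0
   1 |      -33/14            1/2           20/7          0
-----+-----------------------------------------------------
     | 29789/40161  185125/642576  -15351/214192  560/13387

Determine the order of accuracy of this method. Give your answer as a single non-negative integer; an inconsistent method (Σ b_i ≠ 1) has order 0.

3

b = (29789/40161, 185125/642576, -15351/214192, 560/13387)
c = (0, 3, 17/3, 1)
Ac = (0, 0, 8, 743/42)
Σ b_i: 29789/40161·1 + 185125/642576·1 + (-15351/214192)·1 + 560/13387·1 = 1 ✓
b·c: 185125/642576·3 + (-15351/214192)·17/3 + 560/13387·1 = 1/2 ✓
b·c²: 185125/642576·9 + (-15351/214192)·289/9 + 560/13387·1 = 1/3 ✓
b·Ac: (-15351/214192)·8 + 560/13387·743/42 = 1/6 ✓
b·c³: 185125/642576·27 + (-15351/214192)·4913/27 + 560/13387·1 = -1258007/240966 ≠ 1/4 ⇒ order 3.
b·(c∘Ac): (-15351/214192)·136/3 + 560/13387·743/42 = -201527/80322 ≠ 1/8
b·Ac²: (-15351/214192)·24 + 560/13387·12127/126 = 555683/240966 ≠ 1/12
b·A²c: 560/13387·160/7 = 12800/13387 ≠ 1/24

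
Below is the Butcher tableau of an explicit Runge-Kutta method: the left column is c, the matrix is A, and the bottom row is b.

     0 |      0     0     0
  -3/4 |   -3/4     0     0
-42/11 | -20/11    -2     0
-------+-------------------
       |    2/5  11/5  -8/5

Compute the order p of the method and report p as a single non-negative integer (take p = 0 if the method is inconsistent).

b = (2/5, 11/5, -8/5)
c = (0, -3/4, -42/11)
Ac = (0, 0, 3/2)
Σ b_i: 2/5·1 + 11/5·1 + (-8/5)·1 = 1 ✓
b·c: 11/5·(-3/4) + (-8/5)·(-42/11) = 981/220 ≠ 1/2 ⇒ order 1.

1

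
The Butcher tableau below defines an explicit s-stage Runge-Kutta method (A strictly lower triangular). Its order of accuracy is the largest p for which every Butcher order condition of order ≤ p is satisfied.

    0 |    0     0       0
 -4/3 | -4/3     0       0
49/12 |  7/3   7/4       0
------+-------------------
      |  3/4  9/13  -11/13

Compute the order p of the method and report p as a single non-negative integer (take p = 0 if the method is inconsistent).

0

b = (3/4, 9/13, -11/13)
c = (0, -4/3, 49/12)
Ac = (0, 0, -7/3)
Σ b_i: 3/4·1 + 9/13·1 + (-11/13)·1 = 31/52 ≠ 1 ⇒ order 0.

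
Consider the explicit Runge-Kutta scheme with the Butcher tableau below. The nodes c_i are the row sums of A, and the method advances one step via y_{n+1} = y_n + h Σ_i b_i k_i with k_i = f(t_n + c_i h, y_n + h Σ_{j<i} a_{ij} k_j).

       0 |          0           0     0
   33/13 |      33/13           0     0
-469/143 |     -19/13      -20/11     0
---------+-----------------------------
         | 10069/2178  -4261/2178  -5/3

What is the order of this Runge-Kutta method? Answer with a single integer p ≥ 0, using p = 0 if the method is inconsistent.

b = (10069/2178, -4261/2178, -5/3)
c = (0, 33/13, -469/143)
Ac = (0, 0, -60/13)
Σ b_i: 10069/2178·1 + (-4261/2178)·1 + (-5/3)·1 = 1 ✓
b·c: (-4261/2178)·33/13 + (-5/3)·(-469/143) = 1/2 ✓
b·c²: (-4261/2178)·1089/169 + (-5/3)·219961/20449 = -288181/9438 ≠ 1/3 ⇒ order 2.
b·Ac: (-5/3)·(-60/13) = 100/13 ≠ 1/6

2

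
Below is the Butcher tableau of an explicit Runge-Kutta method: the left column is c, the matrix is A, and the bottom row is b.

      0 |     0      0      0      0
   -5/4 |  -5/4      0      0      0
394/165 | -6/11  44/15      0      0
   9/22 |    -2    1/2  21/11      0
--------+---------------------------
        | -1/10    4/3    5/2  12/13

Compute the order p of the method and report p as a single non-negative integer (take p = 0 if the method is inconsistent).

0

b = (-1/10, 4/3, 5/2, 12/13)
c = (0, -5/4, 394/165, 9/22)
Ac = (0, 0, -11/3, 19039/4840)
Σ b_i: (-1/10)·1 + 4/3·1 + 5/2·1 + 12/13·1 = 908/195 ≠ 1 ⇒ order 0.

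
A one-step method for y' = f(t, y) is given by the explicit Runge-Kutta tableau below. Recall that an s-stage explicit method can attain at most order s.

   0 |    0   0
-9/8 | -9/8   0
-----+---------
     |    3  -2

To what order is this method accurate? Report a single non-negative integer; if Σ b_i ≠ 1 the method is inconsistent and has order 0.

b = (3, -2)
c = (0, -9/8)
Σ b_i: 3·1 + (-2)·1 = 1 ✓
b·c: (-2)·(-9/8) = 9/4 ≠ 1/2 ⇒ order 1.

1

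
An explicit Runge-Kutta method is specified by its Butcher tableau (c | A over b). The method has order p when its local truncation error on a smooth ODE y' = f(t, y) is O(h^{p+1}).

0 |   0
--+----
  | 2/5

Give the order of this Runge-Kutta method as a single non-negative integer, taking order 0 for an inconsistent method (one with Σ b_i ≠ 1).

b = (2/5)
c = (0)
Σ b_i: 2/5·1 = 2/5 ≠ 1 ⇒ order 0.

0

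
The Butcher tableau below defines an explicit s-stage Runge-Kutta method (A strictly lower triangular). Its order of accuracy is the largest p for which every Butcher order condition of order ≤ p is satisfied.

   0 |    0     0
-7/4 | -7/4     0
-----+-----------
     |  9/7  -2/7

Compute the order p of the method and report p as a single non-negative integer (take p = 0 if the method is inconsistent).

2

b = (9/7, -2/7)
c = (0, -7/4)
Σ b_i: 9/7·1 + (-2/7)·1 = 1 ✓
b·c: (-2/7)·(-7/4) = 1/2 ✓; 2 stages ⇒ order 2.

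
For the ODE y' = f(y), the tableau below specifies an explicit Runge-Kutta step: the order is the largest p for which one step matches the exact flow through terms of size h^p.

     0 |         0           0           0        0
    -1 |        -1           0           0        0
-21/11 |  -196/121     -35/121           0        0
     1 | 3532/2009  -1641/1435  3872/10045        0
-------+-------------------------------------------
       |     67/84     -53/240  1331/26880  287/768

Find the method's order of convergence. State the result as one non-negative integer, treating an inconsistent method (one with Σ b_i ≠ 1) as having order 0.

4

b = (67/84, -53/240, 1331/26880, 287/768)
c = (0, -1, -21/11, 1)
Ac = (0, 0, 35/121, 117/287)
Σ b_i: 67/84·1 + (-53/240)·1 + 1331/26880·1 + 287/768·1 = 1 ✓
b·c: (-53/240)·(-1) + 1331/26880·(-21/11) + 287/768·1 = 1/2 ✓
b·c²: (-53/240)·1 + 1331/26880·441/121 + 287/768·1 = 1/3 ✓
b·Ac: 1331/26880·35/121 + 287/768·117/287 = 1/6 ✓
b·c³: (-53/240)·(-1) + 1331/26880·(-9261/1331) + 287/768·1 = 1/4 ✓
b·(c∘Ac): 1331/26880·(-735/1331) + 287/768·117/287 = 1/8 ✓
b·Ac²: 1331/26880·(-35/121) + 287/768·75/287 = 1/12 ✓
b·A²c: 287/768·32/287 = 1/24 ✓; 4 stages ⇒ order 4.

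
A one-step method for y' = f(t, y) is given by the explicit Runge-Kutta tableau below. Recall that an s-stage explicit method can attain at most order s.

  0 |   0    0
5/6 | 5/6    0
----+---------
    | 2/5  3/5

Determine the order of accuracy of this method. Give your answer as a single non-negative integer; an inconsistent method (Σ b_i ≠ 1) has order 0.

2

b = (2/5, 3/5)
c = (0, 5/6)
Σ b_i: 2/5·1 + 3/5·1 = 1 ✓
b·c: 3/5·5/6 = 1/2 ✓; 2 stages ⇒ order 2.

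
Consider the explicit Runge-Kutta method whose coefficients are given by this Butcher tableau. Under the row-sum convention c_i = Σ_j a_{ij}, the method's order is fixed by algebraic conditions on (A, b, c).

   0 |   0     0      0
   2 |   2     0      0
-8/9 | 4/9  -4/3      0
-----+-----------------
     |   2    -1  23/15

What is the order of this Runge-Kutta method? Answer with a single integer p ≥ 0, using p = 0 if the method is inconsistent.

b = (2, -1, 23/15)
c = (0, 2, -8/9)
Ac = (0, 0, -8/3)
Σ b_i: 2·1 + (-1)·1 + 23/15·1 = 38/15 ≠ 1 ⇒ order 0.

0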